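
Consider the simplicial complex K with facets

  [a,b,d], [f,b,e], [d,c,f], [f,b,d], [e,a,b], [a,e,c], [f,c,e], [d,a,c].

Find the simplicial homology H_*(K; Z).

Order the vertices as a < b < c < d < e < f. Listing each simplex with vertices in this order, K has dimension 2 with simplices:

  0-simplices (6): a, b, c, d, e, f
  1-simplices (12): ab, ac, ad, ae, bd, be, bf, cd, ce, cf, df, ef
  2-simplices (8): abd, abe, acd, ace, bdf, bef, cdf, cef

so the chain groups are C_0 ≅ Z^6, C_1 ≅ Z^12, C_2 ≅ Z^8.

Boundary ∂_1: C_1 → C_0 sends each edge [p,q] (with p < q) to q − p. For instance
  ∂bf = f − b.
As a 6×12 matrix over Z this has rank 5, with invariant factors (1,1,1,1,1).

∂_2: C_2 → C_1 acts by ∂[p,q,r] = [q,r] − [p,r] + [p,q]. For instance
  ∂cdf = df − cf + cd,
  ∂abd = bd − ad + ab.
The 12×8 boundary matrix has rank 7 and Smith normal form diag(1,1,1,1,1,1,1).

Computing H_k = (kernel of ∂_k) / (image of ∂_{k+1}):

  H_0: rank C_0 − rank ∂_1 = 6 − 5 = 1, and the invariant factors of ∂_1 are all 1, so H_0 = Z.
  H_1: rank ker ∂_1 − rank ∂_2 = (12 − 5) − 7 = 0, and the invariant factors of ∂_2 are all 1, so H_1 = 0.
  H_2: rank ker ∂_2 − rank ∂_3 = (8 − 7) − 0 = 1, and there is no ∂_3, so H_2 = Z.

As a check, the Euler characteristic is 6 − 12 + 8 = 2, which agrees with 1 − 0 + 1 = 2.

H_0 = Z,  H_1 = 0,  H_2 = Z.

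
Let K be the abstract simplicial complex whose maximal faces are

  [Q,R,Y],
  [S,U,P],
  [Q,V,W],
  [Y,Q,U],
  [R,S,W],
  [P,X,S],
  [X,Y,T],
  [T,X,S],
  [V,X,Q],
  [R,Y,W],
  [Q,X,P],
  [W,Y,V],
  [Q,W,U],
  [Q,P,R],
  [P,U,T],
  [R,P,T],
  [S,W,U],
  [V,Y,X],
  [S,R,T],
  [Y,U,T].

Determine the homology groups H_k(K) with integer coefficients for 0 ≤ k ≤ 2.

H_0 ≅ Z,  H_1 ≅ Z ⊕ Z/2Z,  H_2 = 0.

K has 10 vertices, 30 edges, 20 triangles.
rank ∂_0 = 0, rank ∂_1 = 9 ⇒ b_0 = 10 − 0 − 9 = 1; all invariant factors of ∂_1 are 1 so no torsion. So H_0 = Z.
rank ∂_1 = 9, rank ∂_2 = 20 ⇒ b_1 = 30 − 9 − 20 = 1; ∂_2 has invariant factor(s) [2] giving torsion. So H_1 = Z ⊕ Z/2Z.
rank ∂_2 = 20, rank ∂_3 = 0 ⇒ b_2 = 20 − 20 − 0 = 0. So H_2 = 0.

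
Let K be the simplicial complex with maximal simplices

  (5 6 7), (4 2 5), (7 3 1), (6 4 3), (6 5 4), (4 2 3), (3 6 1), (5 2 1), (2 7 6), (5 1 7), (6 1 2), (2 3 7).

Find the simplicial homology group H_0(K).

H_0 = Z.

Take the total order 1 < 2 < 3 < 4 < 5 < 6 < 7 on the vertex set. Then K (dimension 2) consists of the simplices:

  0-simplices (7): [1], [2], [3], [4], [5], [6], [7]
  1-simplices (18): [1,2], [1,3], [1,5], [1,6], [1,7], [2,3], [2,4], [2,5], [2,6], [2,7], [3,4], [3,6], [3,7], [4,5], [4,6], [5,6], [5,7], [6,7]
  2-simplices (12): [1,2,5], [1,2,6], [1,3,6], [1,3,7], [1,5,7], [2,3,4], [2,3,7], [2,4,5], [2,6,7], [3,4,6], [4,5,6], [5,6,7]

giving chain groups C_0 ≅ Z^7, C_1 ≅ Z^18, C_2 ≅ Z^12.

The boundary map ∂_1: C_1 → C_0 maps an edge to its endpoints' difference, ∂[p,q] = q − p. For instance
  ∂[6,7] = [7] − [6].
As a 7×18 matrix over Z this has rank 6, with invariant factors (1,1,1,1,1,1).

∂_2: C_2 → C_1 maps a triangle to the signed sum of its edges. For instance
  ∂[3,4,6] = [4,6] − [3,6] + [3,4],
  ∂[1,3,7] = [3,7] − [1,7] + [1,3].
The resulting 18×12 matrix has rank 12, and its Smith normal form has invariant factors (1,1,1,1,1,1,1,1,1,1,1,2).

From H_k ≅ ker(∂_k) / im(∂_{k+1}) we obtain:

  H_0: rank C_0 − rank ∂_1 = 7 − 6 = 1, and the invariant factors of ∂_1 are all 1, so H_0 ≅ Z.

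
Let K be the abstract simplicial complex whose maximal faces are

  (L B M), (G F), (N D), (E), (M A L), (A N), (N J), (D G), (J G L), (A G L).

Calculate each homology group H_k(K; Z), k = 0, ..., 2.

We work with the vertex ordering A < B < D < E < F < G < J < L < M < N. The simplices of K, each written with vertices in increasing order, are:

  0-simplices (10): A, B, D, E, F, G, J, L, M, N
  1-simplices (14): AG, AL, AM, AN, BL, BM, DG, DN, FG, GJ, GL, JL, JN, LM
  2-simplices (4): AGL, ALM, BLM, GJL

Hence C_0 ≅ Z^10, C_1 ≅ Z^14, C_2 ≅ Z^4.

The boundary map ∂_1: C_1 → C_0 is given by ∂[p,q] = [q] − [p]. For instance
  ∂GL = L − G.
As a 10×14 matrix over Z this has rank 8, with invariant factors (1,1,1,1,1,1,1,1).

The boundary map ∂_2: C_2 → C_1 sends each 2-simplex [p,q,r] to [q,r] − [p,r] + [p,q]. For instance
  ∂ALM = LM − AM + AL,
  ∂GJL = JL − GL + GJ.
As a 14×4 matrix over Z this has rank 4, with invariant factors (1,1,1,1).

From H_k ≅ ker(∂_k) / im(∂_{k+1}) we obtain:

  H_0: rank C_0 − rank ∂_1 = 10 − 8 = 2, and the invariant factors of ∂_1 are all 1, so H_0 ≅ Z^2.
  H_1: rank ker ∂_1 − rank ∂_2 = (14 − 8) − 4 = 2, and the invariant factors of ∂_2 are all 1, so H_1 ≅ Z^2.
  H_2: rank ker ∂_2 − rank ∂_3 = (4 − 4) − 0 = 0, and there is no ∂_3, so H_2 ≅ 0.

H_0 = Z^2,  H_1 = Z^2,  H_2 = 0.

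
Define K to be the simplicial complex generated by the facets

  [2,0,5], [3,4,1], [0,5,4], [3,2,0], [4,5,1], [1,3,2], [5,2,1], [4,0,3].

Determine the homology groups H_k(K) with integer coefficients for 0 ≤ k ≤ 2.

H_0 = Z,  H_1 = 0,  H_2 = Z.

Order the vertices as 0 < 1 < 2 < 3 < 4 < 5. Listing each simplex with vertices in this order, K has dimension 2 with simplices:

  0-simplices (6): [0], [1], [2], [3], [4], [5]
  1-simplices (12): [0,2], [0,3], [0,4], [0,5], [1,2], [1,3], [1,4], [1,5], [2,3], [2,5], [3,4], [4,5]
  2-simplices (8): [0,2,3], [0,2,5], [0,3,4], [0,4,5], [1,2,3], [1,2,5], [1,3,4], [1,4,5]

giving chain groups C_0 ≅ Z^6, C_1 ≅ Z^12, C_2 ≅ Z^8.

Boundary ∂_1: C_1 → C_0 is given by ∂[p,q] = [q] − [p].
The resulting 6×12 matrix has rank 5, and its Smith normal form has invariant factors (1,1,1,1,1).

The boundary map ∂_2: C_2 → C_1 maps a triangle to the signed sum of its edges. For instance
  ∂[1,4,5] = [4,5] − [1,5] + [1,4],
  ∂[0,2,5] = [2,5] − [0,5] + [0,2].
As a 12×8 matrix over Z this has rank 7, with invariant factors (1,1,1,1,1,1,1).

Reading off H_k = ker ∂_k / im ∂_{k+1}:

  H_0: rank C_0 − rank ∂_1 = 6 − 5 = 1, and the invariant factors of ∂_1 are all 1, so H_0 ≅ Z.
  H_1: rank ker ∂_1 − rank ∂_2 = (12 − 5) − 7 = 0, and the invariant factors of ∂_2 are all 1, so H_1 ≅ 0.
  H_2: rank ker ∂_2 − rank ∂_3 = (8 − 7) − 0 = 1, and there is no ∂_3, so H_2 ≅ Z.

As a check, the Euler characteristic is 6 − 12 + 8 = 2, which agrees with 1 − 0 + 1 = 2.
(K is a triangulation of the 2-sphere S^2.)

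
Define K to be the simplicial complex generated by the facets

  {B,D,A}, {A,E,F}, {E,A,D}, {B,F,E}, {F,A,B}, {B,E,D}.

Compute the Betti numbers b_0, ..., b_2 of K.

b_0 = 1, b_1 = 0, b_2 = 1.

Take the total order A < B < D < E < F on the vertex set. Then K (dimension 2) consists of the simplices:

  0-simplices (5): A, B, D, E, F
  1-simplices (9): AB, AD, AE, AF, BD, BE, BF, DE, EF
  2-simplices (6): ABD, ABF, ADE, AEF, BDE, BEF

Hence C_0 ≅ Z^5, C_1 ≅ Z^9, C_2 ≅ Z^6.

∂_1: C_1 → C_0 is given by ∂[p,q] = [q] − [p]. For instance
  ∂DE = E − D.
As a 5×9 matrix over Z this has rank 4, with invariant factors (1,1,1,1).

The boundary map ∂_2: C_2 → C_1 maps a triangle to the signed sum of its edges. For instance
  ∂ABD = BD − AD + AB,
  ∂AEF = EF − AF + AE.
As a 9×6 matrix over Z this has rank 5, with invariant factors (1,1,1,1,1).

Now H_k = ker ∂_k / im ∂_{k+1}, so:

  H_0: rank C_0 − rank ∂_1 = 5 − 4 = 1, and the invariant factors of ∂_1 are all 1, so H_0 ≅ Z.
  H_1: rank ker ∂_1 − rank ∂_2 = (9 − 4) − 5 = 0, and the invariant factors of ∂_2 are all 1, so H_1 ≅ 0.
  H_2: rank ker ∂_2 − rank ∂_3 = (6 − 5) − 0 = 1, and there is no ∂_3, so H_2 ≅ Z.

Hence the Betti numbers are b_0 = 1, b_1 = 0, b_2 = 1.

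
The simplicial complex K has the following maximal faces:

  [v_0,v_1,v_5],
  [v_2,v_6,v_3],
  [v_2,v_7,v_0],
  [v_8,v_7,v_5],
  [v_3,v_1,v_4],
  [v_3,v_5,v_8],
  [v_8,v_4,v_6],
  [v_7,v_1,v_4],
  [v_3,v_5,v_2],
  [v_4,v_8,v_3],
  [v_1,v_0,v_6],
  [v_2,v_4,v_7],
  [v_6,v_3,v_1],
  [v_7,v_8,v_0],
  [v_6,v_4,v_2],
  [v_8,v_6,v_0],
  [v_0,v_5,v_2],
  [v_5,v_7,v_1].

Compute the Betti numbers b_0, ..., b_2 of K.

Order the vertices as v_0 < v_1 < v_2 < v_3 < v_4 < v_5 < v_6 < v_7 < v_8. Listing each simplex with vertices in this order, K has dimension 2 with simplices:

  0-simplices (9): [v_0], [v_1], [v_2], [v_3], [v_4], [v_5], [v_6], [v_7], [v_8]
  1-simplices (27): (27 of them)
  2-simplices (18): (18 of them)

giving chain groups C_0 ≅ Z^9, C_1 ≅ Z^27, C_2 ≅ Z^18.

The boundary map ∂_1: C_1 → C_0 sends each edge [p,q] (with p < q) to q − p.
The resulting 9×27 matrix has rank 8, and its Smith normal form has invariant factors (1,1,1,1,1,1,1,1).

∂_2: C_2 → C_1 maps a triangle to the signed sum of its edges. For instance
  ∂[v_2,v_4,v_6] = [v_4,v_6] − [v_2,v_6] + [v_2,v_4],
  ∂[v_1,v_4,v_7] = [v_4,v_7] − [v_1,v_7] + [v_1,v_4].
The resulting 27×18 matrix has rank 18, and its Smith normal form has invariant factors (1,1,1,1,1,1,1,1,1,1,1,1,1,1,1,1,1,2).

Now H_k = ker ∂_k / im ∂_{k+1}, so:

  H_0: rank C_0 − rank ∂_1 = 9 − 8 = 1, and the invariant factors of ∂_1 are all 1, so H_0 ≅ Z.
  H_1: rank ker ∂_1 − rank ∂_2 = (27 − 8) − 18 = 1, and ∂_2 has invariant factor 2 > 1, so H_1 ≅ Z ⊕ Z_2.
  H_2: rank ker ∂_2 − rank ∂_3 = (18 − 18) − 0 = 0, and there is no ∂_3, so H_2 ≅ 0.

Hence the Betti numbers are b_0 = 1, b_1 = 1, b_2 = 0.

b_0 = 1, b_1 = 1, b_2 = 0.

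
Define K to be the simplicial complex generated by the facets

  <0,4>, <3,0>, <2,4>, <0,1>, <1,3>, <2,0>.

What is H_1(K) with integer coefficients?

H_1 ≅ Z^2.

K has 5 vertices, 6 edges.
rank ∂_1 = 4, rank ∂_2 = 0 ⇒ b_1 = 6 − 4 − 0 = 2. So H_1 = Z^2.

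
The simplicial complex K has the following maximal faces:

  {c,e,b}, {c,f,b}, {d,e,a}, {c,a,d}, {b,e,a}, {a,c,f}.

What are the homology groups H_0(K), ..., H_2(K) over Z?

H_0 ≅ Z,  H_1 ≅ Z,  H_2 = 0.

K has 6 vertices, 12 edges, 6 triangles.
rank ∂_0 = 0, rank ∂_1 = 5 ⇒ b_0 = 6 − 0 − 5 = 1; all invariant factors of ∂_1 are 1 so no torsion. So H_0 ≅ Z.
rank ∂_1 = 5, rank ∂_2 = 6 ⇒ b_1 = 12 − 5 − 6 = 1; all invariant factors of ∂_2 are 1 so no torsion. So H_1 ≅ Z.
rank ∂_2 = 6, rank ∂_3 = 0 ⇒ b_2 = 6 − 6 − 0 = 0. So H_2 ≅ 0.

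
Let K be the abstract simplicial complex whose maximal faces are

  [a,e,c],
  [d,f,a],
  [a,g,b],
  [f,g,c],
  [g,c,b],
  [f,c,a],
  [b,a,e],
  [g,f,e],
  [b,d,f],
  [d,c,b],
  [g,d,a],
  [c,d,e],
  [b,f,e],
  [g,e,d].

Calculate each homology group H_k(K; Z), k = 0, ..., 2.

H_0 ≅ Z,  H_1 ≅ Z^2,  H_2 ≅ Z.

Take the total order a < b < c < d < e < f < g on the vertex set. Then K (dimension 2) consists of the simplices:

  0-simplices (7): a, b, c, d, e, f, g
  1-simplices (21): ab, ac, ad, ae, af, ag, bc, bd, be, bf, bg, cd, ce, cf, cg, de, df, dg, ef, eg, fg
  2-simplices (14): abe, abg, ace, acf, adf, adg, bcd, bcg, bdf, bef, cde, cfg, deg, efg

so the chain groups are C_0 ≅ Z^7, C_1 ≅ Z^21, C_2 ≅ Z^14.

∂_1: C_1 → C_0 is given by ∂[p,q] = [q] − [p].
This gives a 7×21 integer matrix of rank 6; reducing to Smith normal form yields diagonal entries (1,1,1,1,1,1).

The boundary map ∂_2: C_2 → C_1 sends each 2-simplex [p,q,r] to [q,r] − [p,r] + [p,q]. For instance
  ∂efg = fg − eg + ef,
  ∂deg = eg − dg + de.
This gives a 21×14 integer matrix of rank 13; reducing to Smith normal form yields diagonal entries (1,1,1,1,1,1,1,1,1,1,1,1,1).

From H_k ≅ ker(∂_k) / im(∂_{k+1}) we obtain:

  H_0: rank C_0 − rank ∂_1 = 7 − 6 = 1, and the invariant factors of ∂_1 are all 1, so H_0 = Z.
  H_1: rank ker ∂_1 − rank ∂_2 = (21 − 6) − 13 = 2, and the invariant factors of ∂_2 are all 1, so H_1 = Z^2.
  H_2: rank ker ∂_2 − rank ∂_3 = (14 − 13) − 0 = 1, and there is no ∂_3, so H_2 = Z.

As a check, the Euler characteristic is 7 − 21 + 14 = 0, which agrees with 1 − 2 + 1 = 0.
(K is a triangulation of the torus T^2.)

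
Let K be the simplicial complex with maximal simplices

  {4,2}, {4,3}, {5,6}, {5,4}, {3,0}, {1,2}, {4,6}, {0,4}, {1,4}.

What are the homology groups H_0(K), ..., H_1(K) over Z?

Order the vertices as 0 < 1 < 2 < 3 < 4 < 5 < 6. Listing each simplex with vertices in this order, K has dimension 1 with simplices:

  0-simplices (7): [0], [1], [2], [3], [4], [5], [6]
  1-simplices (9): [0,3], [0,4], [1,2], [1,4], [2,4], [3,4], [4,5], [4,6], [5,6]

so the chain groups are C_0 ≅ Z^7, C_1 ≅ Z^9.

∂_1: C_1 → C_0 maps an edge to its endpoints' difference, ∂[p,q] = q − p. For instance
  ∂[0,3] = [3] − [0].
This gives a 7×9 integer matrix of rank 6; reducing to Smith normal form yields diagonal entries (1,1,1,1,1,1).

From H_k ≅ ker(∂_k) / im(∂_{k+1}) we obtain:

  H_0: rank C_0 − rank ∂_1 = 7 − 6 = 1, and the invariant factors of ∂_1 are all 1, so H_0 ≅ Z.
  H_1: rank ker ∂_1 − rank ∂_2 = (9 − 6) − 0 = 3, and there is no ∂_2, so H_1 ≅ Z^3.

H_0 ≅ Z,  H_1 ≅ Z^3.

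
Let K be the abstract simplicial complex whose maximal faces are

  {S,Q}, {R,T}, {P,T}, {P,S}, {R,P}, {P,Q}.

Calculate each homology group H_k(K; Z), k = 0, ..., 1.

Fix the vertex order P < Q < R < S < T and write every simplex with vertices in increasing order. Then dim K = 1 and the simplices of K are:

  0-simplices (5): P, Q, R, S, T
  1-simplices (6): PQ, PR, PS, PT, QS, RT

so the chain groups are C_0 ≅ Z^5, C_1 ≅ Z^6.

The boundary map ∂_1: C_1 → C_0 is given by ∂[p,q] = [q] − [p].
The resulting 5×6 matrix has rank 4, and its Smith normal form has invariant factors (1,1,1,1).

From H_k ≅ ker(∂_k) / im(∂_{k+1}) we obtain:

  H_0: rank C_0 − rank ∂_1 = 5 − 4 = 1, and the invariant factors of ∂_1 are all 1, so H_0 ≅ Z.
  H_1: rank ker ∂_1 − rank ∂_2 = (6 − 4) − 0 = 2, and there is no ∂_2, so H_1 ≅ Z^2.

H_0 ≅ Z,  H_1 ≅ Z^2.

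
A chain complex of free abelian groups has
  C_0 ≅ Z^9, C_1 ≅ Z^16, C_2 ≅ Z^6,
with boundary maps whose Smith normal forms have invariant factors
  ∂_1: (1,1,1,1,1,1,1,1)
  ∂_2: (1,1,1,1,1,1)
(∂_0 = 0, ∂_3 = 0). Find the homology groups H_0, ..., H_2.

H_0 = Z,  H_1 = Z^2,  H_2 = 0.

H_0: b_0 = 9 − 0 − 8 = 1; torsion from ∂_1 factors > 1: none. So H_0 = Z.
H_1: b_1 = 16 − 8 − 6 = 2; torsion from ∂_2 factors > 1: none. So H_1 = Z^2.
H_2: b_2 = 6 − 6 − 0 = 0; torsion from ∂_3 factors > 1: none. So H_2 = 0.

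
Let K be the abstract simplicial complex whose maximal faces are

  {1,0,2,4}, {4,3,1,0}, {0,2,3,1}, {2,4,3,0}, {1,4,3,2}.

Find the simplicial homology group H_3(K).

H_3 ≅ Z.

Fix the vertex order 0 < 1 < 2 < 3 < 4 and write every simplex with vertices in increasing order. Then dim K = 3 and the simplices of K are:

  0-simplices (5): [0], [1], [2], [3], [4]
  1-simplices (10): [0,1], [0,2], [0,3], [0,4], [1,2], [1,3], [1,4], [2,3], [2,4], [3,4]
  2-simplices (10): [0,1,2], [0,1,3], [0,1,4], [0,2,3], [0,2,4], [0,3,4], [1,2,3], [1,2,4], [1,3,4], [2,3,4]
  3-simplices (5): [0,1,2,3], [0,1,2,4], [0,1,3,4], [0,2,3,4], [1,2,3,4]

Hence C_0 ≅ Z^5, C_1 ≅ Z^10, C_2 ≅ Z^10, C_3 ≅ Z^5.

The boundary map ∂_1: C_1 → C_0 maps an edge to its endpoints' difference, ∂[p,q] = q − p.
This gives a 5×10 integer matrix of rank 4; reducing to Smith normal form yields diagonal entries (1,1,1,1).

∂_2: C_2 → C_1 sends each 2-simplex [p,q,r] to [q,r] − [p,r] + [p,q]. For instance
  ∂[0,2,3] = [2,3] − [0,3] + [0,2],
  ∂[0,1,2] = [1,2] − [0,2] + [0,1].
The resulting 10×10 matrix has rank 6, and its Smith normal form has invariant factors (1,1,1,1,1,1).

Boundary ∂_3: C_3 → C_2 sends each 3-simplex σ to the alternating sum Σ_i (−1)^i (σ with its i-th vertex removed). For instance
  ∂[0,1,2,3] = [1,2,3] − [0,2,3] + [0,1,3] − [0,1,2],
  ∂[0,1,3,4] = [1,3,4] − [0,3,4] + [0,1,4] − [0,1,3].
This gives a 10×5 integer matrix of rank 4; reducing to Smith normal form yields diagonal entries (1,1,1,1).

Computing H_k = (kernel of ∂_k) / (image of ∂_{k+1}):

  H_3: rank ker ∂_3 − rank ∂_4 = (5 − 4) − 0 = 1, and there is no ∂_4, so H_3 = Z.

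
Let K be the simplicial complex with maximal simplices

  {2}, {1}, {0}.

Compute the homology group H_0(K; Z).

Order the vertices as 0 < 1 < 2. Listing each simplex with vertices in this order, K has dimension 0 with simplices:

  0-simplices (3): [0], [1], [2]

so the chain groups are C_0 ≅ Z^3.

Computing H_k = (kernel of ∂_k) / (image of ∂_{k+1}):

  H_0: rank C_0 − rank ∂_1 = 3 − 0 = 3, and there is no ∂_1, so H_0 = Z^3.

H_0 = Z^3.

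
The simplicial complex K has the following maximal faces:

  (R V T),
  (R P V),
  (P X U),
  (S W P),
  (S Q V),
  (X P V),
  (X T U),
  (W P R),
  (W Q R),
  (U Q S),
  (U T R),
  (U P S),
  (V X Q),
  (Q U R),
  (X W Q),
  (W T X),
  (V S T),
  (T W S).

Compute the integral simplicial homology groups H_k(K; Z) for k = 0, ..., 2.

Take the total order P < Q < R < S < T < U < V < W < X on the vertex set. Then K (dimension 2) consists of the simplices:

  0-simplices (9): P, Q, R, S, T, U, V, W, X
  1-simplices (27): PR, PS, PU, PV, PW, PX, QR, QS, QU, QV, QW, QX, RT, RU, RV, RW, ST, SU, SV, SW, TU, TV, TW, TX, UX, VX, WX
  2-simplices (18): PRV, PRW, PSU, PSW, PUX, PVX, QRU, QRW, QSU, QSV, QVX, QWX, RTU, RTV, STV, STW, TUX, TWX

giving chain groups C_0 ≅ Z^9, C_1 ≅ Z^27, C_2 ≅ Z^18.

∂_1: C_1 → C_0 sends each edge [p,q] (with p < q) to q − p. For instance
  ∂ST = T − S.
The resulting 9×27 matrix has rank 8, and its Smith normal form has invariant factors (1,1,1,1,1,1,1,1).

The boundary map ∂_2: C_2 → C_1 sends each 2-simplex [p,q,r] to [q,r] − [p,r] + [p,q]. For instance
  ∂PSW = SW − PW + PS,
  ∂QSU = SU − QU + QS.
As a 27×18 matrix over Z this has rank 17, with invariant factors (1,1,1,1,1,1,1,1,1,1,1,1,1,1,1,1,1).

Now H_k = ker ∂_k / im ∂_{k+1}, so:

  H_0: rank C_0 − rank ∂_1 = 9 − 8 = 1, and the invariant factors of ∂_1 are all 1, so H_0 ≅ Z.
  H_1: rank ker ∂_1 − rank ∂_2 = (27 − 8) − 17 = 2, and the invariant factors of ∂_2 are all 1, so H_1 ≅ Z^2.
  H_2: rank ker ∂_2 − rank ∂_3 = (18 − 17) − 0 = 1, and there is no ∂_3, so H_2 ≅ Z.

(K is a triangulation of the torus T^2.)

H_0 ≅ Z,  H_1 ≅ Z^2,  H_2 ≅ Z.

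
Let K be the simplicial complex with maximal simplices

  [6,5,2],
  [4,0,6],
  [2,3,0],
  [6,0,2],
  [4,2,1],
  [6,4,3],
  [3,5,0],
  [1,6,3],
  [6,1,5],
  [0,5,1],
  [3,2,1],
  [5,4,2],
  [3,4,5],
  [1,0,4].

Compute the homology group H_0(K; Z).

Order the vertices as 0 < 1 < 2 < 3 < 4 < 5 < 6. Listing each simplex with vertices in this order, K has dimension 2 with simplices:

  0-simplices (7): [0], [1], [2], [3], [4], [5], [6]
  1-simplices (21): [0,1], [0,2], [0,3], [0,4], [0,5], [0,6], [1,2], [1,3], [1,4], [1,5], [1,6], [2,3], [2,4], [2,5], [2,6], [3,4], [3,5], [3,6], [4,5], [4,6], [5,6]
  2-simplices (14): [0,1,4], [0,1,5], [0,2,3], [0,2,6], [0,3,5], [0,4,6], [1,2,3], [1,2,4], [1,3,6], [1,5,6], [2,4,5], [2,5,6], [3,4,5], [3,4,6]

giving chain groups C_0 ≅ Z^7, C_1 ≅ Z^21, C_2 ≅ Z^14.

Boundary ∂_1: C_1 → C_0 is given by ∂[p,q] = [q] − [p]. For instance
  ∂[0,5] = [5] − [0].
This gives a 7×21 integer matrix of rank 6; reducing to Smith normal form yields diagonal entries (1,1,1,1,1,1).

The boundary map ∂_2: C_2 → C_1 acts by ∂[p,q,r] = [q,r] − [p,r] + [p,q]. For instance
  ∂[2,5,6] = [5,6] − [2,6] + [2,5],
  ∂[2,4,5] = [4,5] − [2,5] + [2,4].
The resulting 21×14 matrix has rank 13, and its Smith normal form has invariant factors (1,1,1,1,1,1,1,1,1,1,1,1,1).

Computing H_k = (kernel of ∂_k) / (image of ∂_{k+1}):

  H_0: rank C_0 − rank ∂_1 = 7 − 6 = 1, and the invariant factors of ∂_1 are all 1, so H_0 = Z.

H_0 ≅ Z.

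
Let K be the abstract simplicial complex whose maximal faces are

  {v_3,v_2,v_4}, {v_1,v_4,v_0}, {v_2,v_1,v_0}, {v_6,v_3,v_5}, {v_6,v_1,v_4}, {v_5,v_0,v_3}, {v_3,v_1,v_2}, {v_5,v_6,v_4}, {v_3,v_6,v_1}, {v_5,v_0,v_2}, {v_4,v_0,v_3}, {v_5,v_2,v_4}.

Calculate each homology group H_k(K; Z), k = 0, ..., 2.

H_0 = Z,  H_1 = Z/2,  H_2 = 0.

Order the vertices as v_0 < v_1 < v_2 < v_3 < v_4 < v_5 < v_6. Listing each simplex with vertices in this order, K has dimension 2 with simplices:

  0-simplices (7): [v_0], [v_1], [v_2], [v_3], [v_4], [v_5], [v_6]
  1-simplices (18): (18 of them)
  2-simplices (12): (12 of them)

so the chain groups are C_0 ≅ Z^7, C_1 ≅ Z^18, C_2 ≅ Z^12.

The boundary map ∂_1: C_1 → C_0 sends each edge [p,q] (with p < q) to q − p.
The resulting 7×18 matrix has rank 6, and its Smith normal form has invariant factors (1,1,1,1,1,1).

∂_2: C_2 → C_1 acts by ∂[p,q,r] = [q,r] − [p,r] + [p,q]. For instance
  ∂[v_1,v_3,v_6] = [v_3,v_6] − [v_1,v_6] + [v_1,v_3],
  ∂[v_4,v_5,v_6] = [v_5,v_6] − [v_4,v_6] + [v_4,v_5].
This gives a 18×12 integer matrix of rank 12; reducing to Smith normal form yields diagonal entries (1,1,1,1,1,1,1,1,1,1,1,2).

Now H_k = ker ∂_k / im ∂_{k+1}, so:

  H_0: rank C_0 − rank ∂_1 = 7 − 6 = 1, and the invariant factors of ∂_1 are all 1, so H_0 ≅ Z.
  H_1: rank ker ∂_1 − rank ∂_2 = (18 − 6) − 12 = 0, and ∂_2 has invariant factor 2 > 1, so H_1 ≅ Z/2.
  H_2: rank ker ∂_2 − rank ∂_3 = (12 − 12) − 0 = 0, and there is no ∂_3, so H_2 ≅ 0.

As a check, the Euler characteristic is 7 − 18 + 12 = 1, which agrees with 1 − 0 + 0 = 1.
(K is a triangulation of the real projective plane RP^2.)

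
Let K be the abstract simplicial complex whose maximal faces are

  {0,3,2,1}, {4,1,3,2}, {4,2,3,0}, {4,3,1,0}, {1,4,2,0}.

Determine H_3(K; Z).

Fix the vertex order 0 < 1 < 2 < 3 < 4 and write every simplex with vertices in increasing order. Then dim K = 3 and the simplices of K are:

  0-simplices (5): [0], [1], [2], [3], [4]
  1-simplices (10): [0,1], [0,2], [0,3], [0,4], [1,2], [1,3], [1,4], [2,3], [2,4], [3,4]
  2-simplices (10): [0,1,2], [0,1,3], [0,1,4], [0,2,3], [0,2,4], [0,3,4], [1,2,3], [1,2,4], [1,3,4], [2,3,4]
  3-simplices (5): [0,1,2,3], [0,1,2,4], [0,1,3,4], [0,2,3,4], [1,2,3,4]

Hence C_0 ≅ Z^5, C_1 ≅ Z^10, C_2 ≅ Z^10, C_3 ≅ Z^5.

The boundary map ∂_1: C_1 → C_0 is given by ∂[p,q] = [q] − [p].
This gives a 5×10 integer matrix of rank 4; reducing to Smith normal form yields diagonal entries (1,1,1,1).

The boundary map ∂_2: C_2 → C_1 maps a triangle to the signed sum of its edges. For instance
  ∂[0,2,4] = [2,4] − [0,4] + [0,2],
  ∂[1,2,3] = [2,3] − [1,3] + [1,2].
This gives a 10×10 integer matrix of rank 6; reducing to Smith normal form yields diagonal entries (1,1,1,1,1,1).

Boundary ∂_3: C_3 → C_2 sends each 3-simplex σ to the alternating sum Σ_i (−1)^i (σ with its i-th vertex removed). For instance
  ∂[0,1,3,4] = [1,3,4] − [0,3,4] + [0,1,4] − [0,1,3],
  ∂[0,1,2,3] = [1,2,3] − [0,2,3] + [0,1,3] − [0,1,2].
As a 10×5 matrix over Z this has rank 4, with invariant factors (1,1,1,1).

Now H_k = ker ∂_k / im ∂_{k+1}, so:

  H_3: rank ker ∂_3 − rank ∂_4 = (5 − 4) − 0 = 1, and there is no ∂_4, so H_3 = Z.

H_3 = Z.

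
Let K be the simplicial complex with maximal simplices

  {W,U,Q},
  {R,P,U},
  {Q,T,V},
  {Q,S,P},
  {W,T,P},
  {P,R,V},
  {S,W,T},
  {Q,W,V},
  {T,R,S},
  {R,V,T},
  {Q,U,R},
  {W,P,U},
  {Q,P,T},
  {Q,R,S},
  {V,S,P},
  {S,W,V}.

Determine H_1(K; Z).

H_1 ≅ Z^2.

We work with the vertex ordering P < Q < R < S < T < U < V < W. The simplices of K, each written with vertices in increasing order, are:

  0-simplices (8): P, Q, R, S, T, U, V, W
  1-simplices (24): PQ, PR, PS, PT, PU, PV, PW, QR, QS, QT, QU, QV, QW, RS, RT, RU, RV, ST, SV, SW, TV, TW, UW, VW
  2-simplices (16): PQS, PQT, PRU, PRV, PSV, PTW, PUW, QRS, QRU, QTV, QUW, QVW, RST, RTV, STW, SVW

Hence C_0 ≅ Z^8, C_1 ≅ Z^24, C_2 ≅ Z^16.

∂_1: C_1 → C_0 maps an edge to its endpoints' difference, ∂[p,q] = q − p. For instance
  ∂QR = R − Q.
The 8×24 boundary matrix has rank 7 and Smith normal form diag(1,1,1,1,1,1,1).

The boundary map ∂_2: C_2 → C_1 acts by ∂[p,q,r] = [q,r] − [p,r] + [p,q]. For instance
  ∂QRU = RU − QU + QR,
  ∂PUW = UW − PW + PU.
This gives a 24×16 integer matrix of rank 15; reducing to Smith normal form yields diagonal entries (1,1,1,1,1,1,1,1,1,1,1,1,1,1,1).

Reading off H_k = ker ∂_k / im ∂_{k+1}:

  H_1: rank ker ∂_1 − rank ∂_2 = (24 − 7) − 15 = 2, and the invariant factors of ∂_2 are all 1, so H_1 = Z^2.

(K is a triangulation of the torus T^2.)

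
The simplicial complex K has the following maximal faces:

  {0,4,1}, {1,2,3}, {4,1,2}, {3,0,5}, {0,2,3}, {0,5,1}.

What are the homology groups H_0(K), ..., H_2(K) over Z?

Take the total order 0 < 1 < 2 < 3 < 4 < 5 on the vertex set. Then K (dimension 2) consists of the simplices:

  0-simplices (6): [0], [1], [2], [3], [4], [5]
  1-simplices (12): [0,1], [0,2], [0,3], [0,4], [0,5], [1,2], [1,3], [1,4], [1,5], [2,3], [2,4], [3,5]
  2-simplices (6): [0,1,4], [0,1,5], [0,2,3], [0,3,5], [1,2,3], [1,2,4]

giving chain groups C_0 ≅ Z^6, C_1 ≅ Z^12, C_2 ≅ Z^6.

The boundary map ∂_1: C_1 → C_0 maps an edge to its endpoints' difference, ∂[p,q] = q − p.
The 6×12 boundary matrix has rank 5 and Smith normal form diag(1,1,1,1,1).

Boundary ∂_2: C_2 → C_1 acts by ∂[p,q,r] = [q,r] − [p,r] + [p,q]. For instance
  ∂[0,1,5] = [1,5] − [0,5] + [0,1],
  ∂[0,3,5] = [3,5] − [0,5] + [0,3].
This gives a 12×6 integer matrix of rank 6; reducing to Smith normal form yields diagonal entries (1,1,1,1,1,1).

From H_k ≅ ker(∂_k) / im(∂_{k+1}) we obtain:

  H_0: rank C_0 − rank ∂_1 = 6 − 5 = 1, and the invariant factors of ∂_1 are all 1, so H_0 ≅ Z.
  H_1: rank ker ∂_1 − rank ∂_2 = (12 − 5) − 6 = 1, and the invariant factors of ∂_2 are all 1, so H_1 ≅ Z.
  H_2: rank ker ∂_2 − rank ∂_3 = (6 − 6) − 0 = 0, and there is no ∂_3, so H_2 ≅ 0.

As a check, the Euler characteristic is 6 − 12 + 6 = 0, which agrees with 1 − 1 + 0 = 0.
(K is a triangulation of the cylinder S^1 x I.)

H_0 = Z,  H_1 = Z,  H_2 = 0.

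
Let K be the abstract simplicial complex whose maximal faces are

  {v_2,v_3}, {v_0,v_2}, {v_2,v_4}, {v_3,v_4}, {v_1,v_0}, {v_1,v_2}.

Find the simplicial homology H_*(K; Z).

Take the total order v_0 < v_1 < v_2 < v_3 < v_4 on the vertex set. Then K (dimension 1) consists of the simplices:

  0-simplices (5): [v_0], [v_1], [v_2], [v_3], [v_4]
  1-simplices (6): [v_0,v_1], [v_0,v_2], [v_1,v_2], [v_2,v_3], [v_2,v_4], [v_3,v_4]

Hence C_0 ≅ Z^5, C_1 ≅ Z^6.

Boundary ∂_1: C_1 → C_0 sends each edge [p,q] (with p < q) to q − p.
The 5×6 boundary matrix has rank 4 and Smith normal form diag(1,1,1,1).

Computing H_k = (kernel of ∂_k) / (image of ∂_{k+1}):

  H_0: rank C_0 − rank ∂_1 = 5 − 4 = 1, and the invariant factors of ∂_1 are all 1, so H_0 ≅ Z.
  H_1: rank ker ∂_1 − rank ∂_2 = (6 − 4) − 0 = 2, and there is no ∂_2, so H_1 ≅ Z^2.

H_0 = Z,  H_1 = Z^2.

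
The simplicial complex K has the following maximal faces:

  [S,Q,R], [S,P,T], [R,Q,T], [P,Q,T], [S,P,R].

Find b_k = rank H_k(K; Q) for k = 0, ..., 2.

b_0 = 1, b_1 = 1, b_2 = 0.

Fix the vertex order P < Q < R < S < T and write every simplex with vertices in increasing order. Then dim K = 2 and the simplices of K are:

  0-simplices (5): P, Q, R, S, T
  1-simplices (10): PQ, PR, PS, PT, QR, QS, QT, RS, RT, ST
  2-simplices (5): PQT, PRS, PST, QRS, QRT

Hence C_0 ≅ Z^5, C_1 ≅ Z^10, C_2 ≅ Z^5.

∂_1: C_1 → C_0 maps an edge to its endpoints' difference, ∂[p,q] = q − p.
The resulting 5×10 matrix has rank 4, and its Smith normal form has invariant factors (1,1,1,1).

Boundary ∂_2: C_2 → C_1 acts by ∂[p,q,r] = [q,r] − [p,r] + [p,q]. For instance
  ∂QRT = RT − QT + QR,
  ∂QRS = RS − QS + QR.
The resulting 10×5 matrix has rank 5, and its Smith normal form has invariant factors (1,1,1,1,1).

From H_k ≅ ker(∂_k) / im(∂_{k+1}) we obtain:

  H_0: rank C_0 − rank ∂_1 = 5 − 4 = 1, and the invariant factors of ∂_1 are all 1, so H_0 ≅ Z.
  H_1: rank ker ∂_1 − rank ∂_2 = (10 − 4) − 5 = 1, and the invariant factors of ∂_2 are all 1, so H_1 ≅ Z.
  H_2: rank ker ∂_2 − rank ∂_3 = (5 − 5) − 0 = 0, and there is no ∂_3, so H_2 ≅ 0.

As a check, the Euler characteristic is 5 − 10 + 5 = 0, which agrees with 1 − 1 + 0 = 0.
(K is a triangulation of the Möbius band.)

Hence the Betti numbers are b_0 = 1, b_1 = 1, b_2 = 0.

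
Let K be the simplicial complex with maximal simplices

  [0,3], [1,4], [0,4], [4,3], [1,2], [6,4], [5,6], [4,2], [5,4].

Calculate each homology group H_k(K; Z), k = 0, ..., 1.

Take the total order 0 < 1 < 2 < 3 < 4 < 5 < 6 on the vertex set. Then K (dimension 1) consists of the simplices:

  0-simplices (7): [0], [1], [2], [3], [4], [5], [6]
  1-simplices (9): [0,3], [0,4], [1,2], [1,4], [2,4], [3,4], [4,5], [4,6], [5,6]

giving chain groups C_0 ≅ Z^7, C_1 ≅ Z^9.

∂_1: C_1 → C_0 sends each edge [p,q] (with p < q) to q − p.
As a 7×9 matrix over Z this has rank 6, with invariant factors (1,1,1,1,1,1).

Now H_k = ker ∂_k / im ∂_{k+1}, so:

  H_0: rank C_0 − rank ∂_1 = 7 − 6 = 1, and the invariant factors of ∂_1 are all 1, so H_0 = Z.
  H_1: rank ker ∂_1 − rank ∂_2 = (9 − 6) − 0 = 3, and there is no ∂_2, so H_1 = Z^3.

As a check, the Euler characteristic is 7 − 9 = -2, which agrees with 1 − 3 = -2.

H_0 ≅ Z,  H_1 ≅ Z^3.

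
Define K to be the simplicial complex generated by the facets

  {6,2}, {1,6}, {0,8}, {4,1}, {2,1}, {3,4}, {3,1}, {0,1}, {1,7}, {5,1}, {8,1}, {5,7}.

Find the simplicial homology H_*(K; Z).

K has 9 vertices, 12 edges.
rank ∂_0 = 0, rank ∂_1 = 8 ⇒ b_0 = 9 − 0 − 8 = 1; all invariant factors of ∂_1 are 1 so no torsion. So H_0 = Z.
rank ∂_1 = 8, rank ∂_2 = 0 ⇒ b_1 = 12 − 8 − 0 = 4. So H_1 = Z^4.

H_0 ≅ Z,  H_1 ≅ Z^4.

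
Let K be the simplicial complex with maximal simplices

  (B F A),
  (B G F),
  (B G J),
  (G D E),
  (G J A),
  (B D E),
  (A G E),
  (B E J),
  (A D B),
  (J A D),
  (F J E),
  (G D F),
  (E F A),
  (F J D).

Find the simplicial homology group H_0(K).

H_0 ≅ Z.

Order the vertices as A < B < D < E < F < G < J. Listing each simplex with vertices in this order, K has dimension 2 with simplices:

  0-simplices (7): A, B, D, E, F, G, J
  1-simplices (21): AB, AD, AE, AF, AG, AJ, BD, BE, BF, BG, BJ, DE, DF, DG, DJ, EF, EG, EJ, FG, FJ, GJ
  2-simplices (14): ABD, ABF, ADJ, AEF, AEG, AGJ, BDE, BEJ, BFG, BGJ, DEG, DFG, DFJ, EFJ

giving chain groups C_0 ≅ Z^7, C_1 ≅ Z^21, C_2 ≅ Z^14.

The boundary map ∂_1: C_1 → C_0 sends each edge [p,q] (with p < q) to q − p. For instance
  ∂BF = F − B.
The 7×21 boundary matrix has rank 6 and Smith normal form diag(1,1,1,1,1,1).

The boundary map ∂_2: C_2 → C_1 maps a triangle to the signed sum of its edges. For instance
  ∂DEG = EG − DG + DE,
  ∂ADJ = DJ − AJ + AD.
The resulting 21×14 matrix has rank 13, and its Smith normal form has invariant factors (1,1,1,1,1,1,1,1,1,1,1,1,1).

Computing H_k = (kernel of ∂_k) / (image of ∂_{k+1}):

  H_0: rank C_0 − rank ∂_1 = 7 − 6 = 1, and the invariant factors of ∂_1 are all 1, so H_0 = Z.

(K is a triangulation of the torus T^2.)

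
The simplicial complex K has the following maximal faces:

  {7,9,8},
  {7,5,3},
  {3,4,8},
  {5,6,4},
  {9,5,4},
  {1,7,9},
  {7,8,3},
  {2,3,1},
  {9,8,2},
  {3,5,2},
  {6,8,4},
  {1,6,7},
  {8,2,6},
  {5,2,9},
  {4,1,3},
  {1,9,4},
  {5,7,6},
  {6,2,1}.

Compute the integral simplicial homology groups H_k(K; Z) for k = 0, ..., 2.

H_0 = Z,  H_1 = Z^2,  H_2 = Z.

Order the vertices as 1 < 2 < 3 < 4 < 5 < 6 < 7 < 8 < 9. Listing each simplex with vertices in this order, K has dimension 2 with simplices:

  0-simplices (9): [1], [2], [3], [4], [5], [6], [7], [8], [9]
  1-simplices (27): (27 of them)
  2-simplices (18): [1,2,3], [1,2,6], [1,3,4], [1,4,9], [1,6,7], [1,7,9], [2,3,5], [2,5,9], [2,6,8], [2,8,9], [3,4,8], [3,5,7], [3,7,8], [4,5,6], [4,5,9], [4,6,8], [5,6,7], [7,8,9]

so the chain groups are C_0 ≅ Z^9, C_1 ≅ Z^27, C_2 ≅ Z^18.

∂_1: C_1 → C_0 maps an edge to its endpoints' difference, ∂[p,q] = q − p. For instance
  ∂[4,8] = [8] − [4].
As a 9×27 matrix over Z this has rank 8, with invariant factors (1,1,1,1,1,1,1,1).

∂_2: C_2 → C_1 sends each 2-simplex [p,q,r] to [q,r] − [p,r] + [p,q]. For instance
  ∂[7,8,9] = [8,9] − [7,9] + [7,8],
  ∂[1,2,3] = [2,3] − [1,3] + [1,2].
The 27×18 boundary matrix has rank 17 and Smith normal form diag(1,1,1,1,1,1,1,1,1,1,1,1,1,1,1,1,1).

Reading off H_k = ker ∂_k / im ∂_{k+1}:

  H_0: rank C_0 − rank ∂_1 = 9 − 8 = 1, and the invariant factors of ∂_1 are all 1, so H_0 = Z.
  H_1: rank ker ∂_1 − rank ∂_2 = (27 − 8) − 17 = 2, and the invariant factors of ∂_2 are all 1, so H_1 = Z^2.
  H_2: rank ker ∂_2 − rank ∂_3 = (18 − 17) − 0 = 1, and there is no ∂_3, so H_2 = Z.

As a check, the Euler characteristic is 9 − 27 + 18 = 0, which agrees with 1 − 2 + 1 = 0.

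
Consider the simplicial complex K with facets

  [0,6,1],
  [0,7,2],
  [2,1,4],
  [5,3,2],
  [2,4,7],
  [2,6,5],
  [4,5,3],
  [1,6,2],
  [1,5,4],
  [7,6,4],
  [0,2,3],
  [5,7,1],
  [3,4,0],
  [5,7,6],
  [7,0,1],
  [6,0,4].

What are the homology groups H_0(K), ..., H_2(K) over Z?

H_0 ≅ Z,  H_1 ≅ Z^2,  H_2 ≅ Z.

K has 8 vertices, 24 edges, 16 triangles.
rank ∂_0 = 0, rank ∂_1 = 7 ⇒ b_0 = 8 − 0 − 7 = 1; all invariant factors of ∂_1 are 1 so no torsion. So H_0 ≅ Z.
rank ∂_1 = 7, rank ∂_2 = 15 ⇒ b_1 = 24 − 7 − 15 = 2; all invariant factors of ∂_2 are 1 so no torsion. So H_1 ≅ Z^2.
rank ∂_2 = 15, rank ∂_3 = 0 ⇒ b_2 = 16 − 15 − 0 = 1. So H_2 ≅ Z.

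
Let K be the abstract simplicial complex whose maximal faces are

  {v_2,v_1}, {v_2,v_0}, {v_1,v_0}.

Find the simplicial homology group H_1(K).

We work with the vertex ordering v_0 < v_1 < v_2. The simplices of K, each written with vertices in increasing order, are:

  0-simplices (3): [v_0], [v_1], [v_2]
  1-simplices (3): [v_0,v_1], [v_0,v_2], [v_1,v_2]

Hence C_0 ≅ Z^3, C_1 ≅ Z^3.

∂_1: C_1 → C_0 sends each edge [p,q] (with p < q) to q − p.
As a 3×3 matrix over Z this has rank 2, with invariant factors (1,1).

Reading off H_k = ker ∂_k / im ∂_{k+1}:

  H_1: rank ker ∂_1 − rank ∂_2 = (3 − 2) − 0 = 1, and there is no ∂_2, so H_1 = Z.

H_1 ≅ Z.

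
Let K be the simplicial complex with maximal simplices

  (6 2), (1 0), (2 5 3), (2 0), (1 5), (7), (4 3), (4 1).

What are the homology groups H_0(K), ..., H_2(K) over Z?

H_0 ≅ Z^2,  H_1 ≅ Z^2,  H_2 = 0.

Take the total order 0 < 1 < 2 < 3 < 4 < 5 < 6 < 7 on the vertex set. Then K (dimension 2) consists of the simplices:

  0-simplices (8): [0], [1], [2], [3], [4], [5], [6], [7]
  1-simplices (9): [0,1], [0,2], [1,4], [1,5], [2,3], [2,5], [2,6], [3,4], [3,5]
  2-simplices (1): [2,3,5]

so the chain groups are C_0 ≅ Z^8, C_1 ≅ Z^9, C_2 ≅ Z^1.

The boundary map ∂_1: C_1 → C_0 maps an edge to its endpoints' difference, ∂[p,q] = q − p. For instance
  ∂[1,5] = [5] − [1].
As a 8×9 matrix over Z this has rank 6, with invariant factors (1,1,1,1,1,1).

Boundary ∂_2: C_2 → C_1 acts by ∂[p,q,r] = [q,r] − [p,r] + [p,q]. For instance
  ∂[2,3,5] = [3,5] − [2,5] + [2,3].
This gives a 9×1 integer matrix of rank 1; reducing to Smith normal form yields diagonal entries (1).

Reading off H_k = ker ∂_k / im ∂_{k+1}:

  H_0: rank C_0 − rank ∂_1 = 8 − 6 = 2, and the invariant factors of ∂_1 are all 1, so H_0 = Z^2.
  H_1: rank ker ∂_1 − rank ∂_2 = (9 − 6) − 1 = 2, and the invariant factors of ∂_2 are all 1, so H_1 = Z^2.
  H_2: rank ker ∂_2 − rank ∂_3 = (1 − 1) − 0 = 0, and there is no ∂_3, so H_2 = 0.

As a check, the Euler characteristic is 8 − 9 + 1 = 0, which agrees with 2 − 2 + 0 = 0.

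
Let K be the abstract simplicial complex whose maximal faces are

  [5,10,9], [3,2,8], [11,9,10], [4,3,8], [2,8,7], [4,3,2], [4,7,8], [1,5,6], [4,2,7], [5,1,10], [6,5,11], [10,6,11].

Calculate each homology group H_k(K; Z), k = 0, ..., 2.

We work with the vertex ordering 1 < 2 < 3 < 4 < 5 < 6 < 7 < 8 < 9 < 10 < 11. The simplices of K, each written with vertices in increasing order, are:

  0-simplices (11): [1], [2], [3], [4], [5], [6], [7], [8], [9], [10], [11]
  1-simplices (21): [1,5], [1,6], [1,10], [2,3], [2,4], [2,7], [2,8], [3,4], [3,8], [4,7], [4,8], [5,6], [5,9], [5,10], [5,11], [6,10], [6,11], [7,8], [9,10], [9,11], [10,11]
  2-simplices (12): [1,5,6], [1,5,10], [2,3,4], [2,3,8], [2,4,7], [2,7,8], [3,4,8], [4,7,8], [5,6,11], [5,9,10], [6,10,11], [9,10,11]

giving chain groups C_0 ≅ Z^11, C_1 ≅ Z^21, C_2 ≅ Z^12.

∂_1: C_1 → C_0 maps an edge to its endpoints' difference, ∂[p,q] = q − p. For instance
  ∂[1,5] = [5] − [1].
The resulting 11×21 matrix has rank 9, and its Smith normal form has invariant factors (1,1,1,1,1,1,1,1,1).

∂_2: C_2 → C_1 acts by ∂[p,q,r] = [q,r] − [p,r] + [p,q]. For instance
  ∂[5,9,10] = [9,10] − [5,10] + [5,9],
  ∂[9,10,11] = [10,11] − [9,11] + [9,10].
As a 21×12 matrix over Z this has rank 11, with invariant factors (1,1,1,1,1,1,1,1,1,1,1).

Reading off H_k = ker ∂_k / im ∂_{k+1}:

  H_0: rank C_0 − rank ∂_1 = 11 − 9 = 2, and the invariant factors of ∂_1 are all 1, so H_0 ≅ Z^2.
  H_1: rank ker ∂_1 − rank ∂_2 = (21 − 9) − 11 = 1, and the invariant factors of ∂_2 are all 1, so H_1 ≅ Z.
  H_2: rank ker ∂_2 − rank ∂_3 = (12 − 11) − 0 = 1, and there is no ∂_3, so H_2 ≅ Z.

H_0 ≅ Z^2,  H_1 ≅ Z,  H_2 ≅ Z.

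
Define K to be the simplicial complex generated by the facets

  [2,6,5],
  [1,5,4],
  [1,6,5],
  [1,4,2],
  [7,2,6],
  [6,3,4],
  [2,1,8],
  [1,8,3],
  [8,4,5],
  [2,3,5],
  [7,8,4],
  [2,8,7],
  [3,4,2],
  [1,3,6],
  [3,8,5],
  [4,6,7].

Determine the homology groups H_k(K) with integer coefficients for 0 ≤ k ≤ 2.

H_0 ≅ Z,  H_1 ≅ Z^2,  H_2 ≅ Z.

Take the total order 1 < 2 < 3 < 4 < 5 < 6 < 7 < 8 on the vertex set. Then K (dimension 2) consists of the simplices:

  0-simplices (8): [1], [2], [3], [4], [5], [6], [7], [8]
  1-simplices (24): (24 of them)
  2-simplices (16): [1,2,4], [1,2,8], [1,3,6], [1,3,8], [1,4,5], [1,5,6], [2,3,4], [2,3,5], [2,5,6], [2,6,7], [2,7,8], [3,4,6], [3,5,8], [4,5,8], [4,6,7], [4,7,8]

Hence C_0 ≅ Z^8, C_1 ≅ Z^24, C_2 ≅ Z^16.

The boundary map ∂_1: C_1 → C_0 maps an edge to its endpoints' difference, ∂[p,q] = q − p.
The resulting 8×24 matrix has rank 7, and its Smith normal form has invariant factors (1,1,1,1,1,1,1).

Boundary ∂_2: C_2 → C_1 acts by ∂[p,q,r] = [q,r] − [p,r] + [p,q]. For instance
  ∂[4,6,7] = [6,7] − [4,7] + [4,6],
  ∂[1,3,8] = [3,8] − [1,8] + [1,3].
As a 24×16 matrix over Z this has rank 15, with invariant factors (1,1,1,1,1,1,1,1,1,1,1,1,1,1,1).

Reading off H_k = ker ∂_k / im ∂_{k+1}:

  H_0: rank C_0 − rank ∂_1 = 8 − 7 = 1, and the invariant factors of ∂_1 are all 1, so H_0 ≅ Z.
  H_1: rank ker ∂_1 − rank ∂_2 = (24 − 7) − 15 = 2, and the invariant factors of ∂_2 are all 1, so H_1 ≅ Z^2.
  H_2: rank ker ∂_2 − rank ∂_3 = (16 − 15) − 0 = 1, and there is no ∂_3, so H_2 ≅ Z.

As a check, the Euler characteristic is 8 − 24 + 16 = 0, which agrees with 1 − 2 + 1 = 0.
(K is a triangulation of the torus T^2.)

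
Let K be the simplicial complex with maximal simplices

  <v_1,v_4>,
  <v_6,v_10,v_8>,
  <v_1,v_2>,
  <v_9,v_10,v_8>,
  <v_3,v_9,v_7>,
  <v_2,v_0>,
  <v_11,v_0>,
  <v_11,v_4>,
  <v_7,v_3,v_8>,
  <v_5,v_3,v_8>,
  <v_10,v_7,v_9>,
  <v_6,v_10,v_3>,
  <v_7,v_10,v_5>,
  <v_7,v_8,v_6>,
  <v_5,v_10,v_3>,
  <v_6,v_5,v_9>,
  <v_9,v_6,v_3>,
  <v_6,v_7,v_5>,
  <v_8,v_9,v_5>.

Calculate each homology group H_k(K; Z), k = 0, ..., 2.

H_0 ≅ Z^2,  H_1 ≅ Z^3,  H_2 ≅ Z.

We work with the vertex ordering v_0 < v_1 < v_2 < v_3 < v_4 < v_5 < v_6 < v_7 < v_8 < v_9 < v_10 < v_11. The simplices of K, each written with vertices in increasing order, are:

  0-simplices (12): [v_0], [v_1], [v_2], [v_3], [v_4], [v_5], [v_6], [v_7], [v_8], [v_9], [v_10], [v_11]
  1-simplices (26): (26 of them)
  2-simplices (14): (14 of them)

so the chain groups are C_0 ≅ Z^12, C_1 ≅ Z^26, C_2 ≅ Z^14.

The boundary map ∂_1: C_1 → C_0 sends each edge [p,q] (with p < q) to q − p. For instance
  ∂[v_6,v_8] = [v_8] − [v_6].
The 12×26 boundary matrix has rank 10 and Smith normal form diag(1,1,1,1,1,1,1,1,1,1).

The boundary map ∂_2: C_2 → C_1 maps a triangle to the signed sum of its edges. For instance
  ∂[v_8,v_9,v_10] = [v_9,v_10] − [v_8,v_10] + [v_8,v_9],
  ∂[v_5,v_7,v_10] = [v_7,v_10] − [v_5,v_10] + [v_5,v_7].
The 26×14 boundary matrix has rank 13 and Smith normal form diag(1,1,1,1,1,1,1,1,1,1,1,1,1).

Computing H_k = (kernel of ∂_k) / (image of ∂_{k+1}):

  H_0: rank C_0 − rank ∂_1 = 12 − 10 = 2, and the invariant factors of ∂_1 are all 1, so H_0 ≅ Z^2.
  H_1: rank ker ∂_1 − rank ∂_2 = (26 − 10) − 13 = 3, and the invariant factors of ∂_2 are all 1, so H_1 ≅ Z^3.
  H_2: rank ker ∂_2 − rank ∂_3 = (14 − 13) − 0 = 1, and there is no ∂_3, so H_2 ≅ Z.

(K is a triangulation of the disjoint union of the torus T^2 and the circle S^1.)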